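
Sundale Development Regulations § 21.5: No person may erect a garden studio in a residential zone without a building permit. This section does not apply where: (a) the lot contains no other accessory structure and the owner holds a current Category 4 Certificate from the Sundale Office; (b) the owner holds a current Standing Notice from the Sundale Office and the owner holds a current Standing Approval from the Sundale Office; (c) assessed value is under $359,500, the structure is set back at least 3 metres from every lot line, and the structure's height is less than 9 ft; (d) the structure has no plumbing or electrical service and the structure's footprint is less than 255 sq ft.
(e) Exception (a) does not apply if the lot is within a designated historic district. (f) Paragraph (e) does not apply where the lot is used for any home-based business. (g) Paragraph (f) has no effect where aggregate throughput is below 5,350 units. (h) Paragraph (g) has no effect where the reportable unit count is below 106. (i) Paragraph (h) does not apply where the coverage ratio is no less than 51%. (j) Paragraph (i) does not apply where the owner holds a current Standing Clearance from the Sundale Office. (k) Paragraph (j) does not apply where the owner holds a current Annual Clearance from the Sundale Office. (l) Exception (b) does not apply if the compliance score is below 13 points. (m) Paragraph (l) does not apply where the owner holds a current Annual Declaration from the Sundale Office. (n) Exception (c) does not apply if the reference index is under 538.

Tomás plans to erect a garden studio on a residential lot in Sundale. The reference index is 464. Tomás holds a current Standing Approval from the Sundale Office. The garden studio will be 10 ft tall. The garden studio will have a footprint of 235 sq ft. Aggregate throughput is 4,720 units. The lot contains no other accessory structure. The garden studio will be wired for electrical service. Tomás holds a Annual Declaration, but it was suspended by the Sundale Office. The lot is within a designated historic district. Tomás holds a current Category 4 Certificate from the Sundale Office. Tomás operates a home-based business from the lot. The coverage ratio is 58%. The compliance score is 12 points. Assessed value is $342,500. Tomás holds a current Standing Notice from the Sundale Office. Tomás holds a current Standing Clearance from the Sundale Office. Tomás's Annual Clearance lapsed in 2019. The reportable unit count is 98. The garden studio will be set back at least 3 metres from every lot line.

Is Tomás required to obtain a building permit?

No — exception (a) applies; Tomás does not need a building permit.

Exception (a)'s conditions are all satisfied: the lot has no other accessory structure; a current Category 4 Certificate is held. Applying paragraphs (e)–(k): (e) is triggered (the lot is in a historic district), but is itself disapplied by (f): (f) applies — a home-based business operates on the lot. (g) is engaged (aggregate throughput is 4,720 units, below the 5,350 units limit), but is set aside by (h): (h) operates against (g): the reportable unit count is 98, below the 106 limit. (i) would limit (h) — the coverage ratio is 58%, meeting the 51% threshold — but (j) sets (i) aside: (j) operates against (i): a current Standing Clearance is held. (k), which would lift (j), is not triggered — there is no Annual Clearance in force. (a) remains available.
Exception (b) is satisfied on its face — a current Standing Notice is held; a current Standing Approval is held. However, paragraphs (l)–(m) must be considered: (l) operates against (b): the compliance score is 12 points, below the 13 points limit. (m), which would lift (l), is not triggered — the Annual Declaration is not current. (b) is therefore removed.
Exception (c) requires that the structure's height is less than 9 ft; but the structure's height is 10 ft, not less than 9 ft, so (c) is unavailable.
Exception (d) requires that the structure has no plumbing or electrical service; but electrical service is planned, so (d) is unavailable.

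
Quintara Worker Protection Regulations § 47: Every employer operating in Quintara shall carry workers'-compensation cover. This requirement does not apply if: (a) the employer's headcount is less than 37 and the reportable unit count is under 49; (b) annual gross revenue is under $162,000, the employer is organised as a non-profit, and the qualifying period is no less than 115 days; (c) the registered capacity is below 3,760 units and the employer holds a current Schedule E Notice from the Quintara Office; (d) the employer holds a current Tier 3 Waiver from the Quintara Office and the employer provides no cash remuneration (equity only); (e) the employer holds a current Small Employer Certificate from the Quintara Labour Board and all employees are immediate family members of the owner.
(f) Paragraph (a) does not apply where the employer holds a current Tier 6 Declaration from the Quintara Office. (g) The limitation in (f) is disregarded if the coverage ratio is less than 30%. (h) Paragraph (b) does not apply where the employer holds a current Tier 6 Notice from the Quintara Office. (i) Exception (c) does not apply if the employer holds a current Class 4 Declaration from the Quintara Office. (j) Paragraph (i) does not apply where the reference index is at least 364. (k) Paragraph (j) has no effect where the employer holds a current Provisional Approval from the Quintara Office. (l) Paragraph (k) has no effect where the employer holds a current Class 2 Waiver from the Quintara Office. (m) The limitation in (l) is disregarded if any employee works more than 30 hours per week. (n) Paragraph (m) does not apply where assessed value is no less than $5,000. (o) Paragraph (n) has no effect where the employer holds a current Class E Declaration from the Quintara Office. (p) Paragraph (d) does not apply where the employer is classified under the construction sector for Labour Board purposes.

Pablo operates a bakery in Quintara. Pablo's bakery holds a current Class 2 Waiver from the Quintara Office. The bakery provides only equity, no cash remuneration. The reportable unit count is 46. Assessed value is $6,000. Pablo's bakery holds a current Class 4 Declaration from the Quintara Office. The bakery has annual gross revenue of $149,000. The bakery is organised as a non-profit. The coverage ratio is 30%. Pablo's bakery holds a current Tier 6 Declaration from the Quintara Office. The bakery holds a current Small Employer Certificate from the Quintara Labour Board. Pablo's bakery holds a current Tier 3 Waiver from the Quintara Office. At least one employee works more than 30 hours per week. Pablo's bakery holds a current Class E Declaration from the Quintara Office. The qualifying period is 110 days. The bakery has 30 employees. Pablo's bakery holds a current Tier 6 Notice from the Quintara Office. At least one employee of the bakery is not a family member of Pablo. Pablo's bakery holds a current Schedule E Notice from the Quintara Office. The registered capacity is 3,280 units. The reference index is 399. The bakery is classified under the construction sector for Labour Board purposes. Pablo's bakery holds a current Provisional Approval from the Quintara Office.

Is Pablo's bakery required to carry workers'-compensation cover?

Exception (a) is satisfied on its face — the employer's headcount is 30, less than the 37 limit; the reportable unit count is 46, under the 49 limit. But: (f) operates against (a): a current Tier 6 Declaration is held. (g), which would lift (f), does not operate here — the coverage ratio is 30%, not less than 30%. So (a) is unavailable.
Exception (b) fails — the qualifying period is 110 days, short of 115 days.
Exception (c): the registered capacity is 3,280 units, below the 3,760 units limit; a current Schedule E Notice is held — every condition holds. Turning to paragraphs (i)–(o): (i) operates — a current Class 4 Declaration is held. (j) applies (the reference index is 399, meeting the 364 threshold), but yields to (k): (k) operates against (j): a current Provisional Approval is held. (l) applies (a current Class 2 Waiver is held), but yields to (m): (m) operates — at least one employee exceeds 30 hours/week. (n) would limit (m) — assessed value is $6,000, meeting the $5,000 threshold — but (o) sets (n) aside: (o) applies — a current Class E Declaration is held. Exception (c) does not apply.
All of (d)'s requirements are met (a current Tier 3 Waiver is held; remuneration is equity-only). But: (p) operates against (d): the bakery is classified under the construction sector. (d) is therefore removed.
Exception (e) fails — at least one employee is not a family member.
No exception displaces § 47.

Yes — Pablo's bakery must carry workers'-compensation cover.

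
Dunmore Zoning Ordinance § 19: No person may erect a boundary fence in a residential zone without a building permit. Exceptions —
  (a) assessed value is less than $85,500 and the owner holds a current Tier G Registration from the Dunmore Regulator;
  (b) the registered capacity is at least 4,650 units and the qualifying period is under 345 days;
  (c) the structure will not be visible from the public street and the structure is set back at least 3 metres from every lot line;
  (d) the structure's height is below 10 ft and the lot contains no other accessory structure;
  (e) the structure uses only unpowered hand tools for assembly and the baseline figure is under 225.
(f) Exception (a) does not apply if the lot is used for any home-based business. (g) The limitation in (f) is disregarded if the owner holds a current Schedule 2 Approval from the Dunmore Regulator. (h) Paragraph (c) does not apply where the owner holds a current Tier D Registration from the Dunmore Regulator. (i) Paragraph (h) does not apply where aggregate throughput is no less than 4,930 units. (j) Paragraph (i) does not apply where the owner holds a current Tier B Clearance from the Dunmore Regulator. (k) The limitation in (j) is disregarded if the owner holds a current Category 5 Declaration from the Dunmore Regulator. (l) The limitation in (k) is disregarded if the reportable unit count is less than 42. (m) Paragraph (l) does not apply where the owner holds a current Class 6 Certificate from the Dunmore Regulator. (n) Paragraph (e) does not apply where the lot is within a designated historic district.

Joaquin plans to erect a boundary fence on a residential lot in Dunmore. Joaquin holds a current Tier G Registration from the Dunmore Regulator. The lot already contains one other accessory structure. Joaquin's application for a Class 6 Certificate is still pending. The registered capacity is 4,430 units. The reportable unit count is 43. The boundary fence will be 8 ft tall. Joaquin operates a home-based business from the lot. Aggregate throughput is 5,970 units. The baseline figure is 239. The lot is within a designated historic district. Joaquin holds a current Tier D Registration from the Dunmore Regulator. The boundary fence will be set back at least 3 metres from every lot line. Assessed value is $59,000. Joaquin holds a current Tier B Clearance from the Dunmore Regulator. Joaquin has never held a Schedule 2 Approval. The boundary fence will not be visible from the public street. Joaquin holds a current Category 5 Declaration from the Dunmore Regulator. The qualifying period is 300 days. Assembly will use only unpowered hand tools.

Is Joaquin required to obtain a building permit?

No — exception (c) applies; Joaquin does not need a building permit.

Exception (a): assessed value is $59,000, less than the $85,500 limit; a current Tier G Registration is held — every condition holds. But applying paragraphs (f)–(g): (f) operates against (a): a home-based business operates on the lot. (g), which would lift (f), is not triggered — no current Schedule 2 Approval is held. (a) is therefore removed.
Exception (b) requires that the registered capacity is at least 4,650 units; but the registered capacity is 4,430 units, short of 4,650 units, so (b) is unavailable.
Exception (c)'s conditions are all satisfied: the structure will not be visible from the street; the setback is at least 3 m on every side. Under paragraphs (h)–(m): (h) would limit (c) — a current Tier D Registration is held — but (i) sets (h) aside: (i) applies — aggregate throughput is 5,970 units, meeting the 4,930 units threshold. (j) would limit (i) — a current Tier B Clearance is held — but (k) sets (j) aside: (k) operates against (j): a current Category 5 Declaration is held. (l) is inapplicable (the reportable unit count is 43, not less than 42), so (k) stands. Exception (c) stands.
Exception (d) fails — the lot already has another accessory structure.
Exception (e) does not apply: the baseline figure is 239, not under 225.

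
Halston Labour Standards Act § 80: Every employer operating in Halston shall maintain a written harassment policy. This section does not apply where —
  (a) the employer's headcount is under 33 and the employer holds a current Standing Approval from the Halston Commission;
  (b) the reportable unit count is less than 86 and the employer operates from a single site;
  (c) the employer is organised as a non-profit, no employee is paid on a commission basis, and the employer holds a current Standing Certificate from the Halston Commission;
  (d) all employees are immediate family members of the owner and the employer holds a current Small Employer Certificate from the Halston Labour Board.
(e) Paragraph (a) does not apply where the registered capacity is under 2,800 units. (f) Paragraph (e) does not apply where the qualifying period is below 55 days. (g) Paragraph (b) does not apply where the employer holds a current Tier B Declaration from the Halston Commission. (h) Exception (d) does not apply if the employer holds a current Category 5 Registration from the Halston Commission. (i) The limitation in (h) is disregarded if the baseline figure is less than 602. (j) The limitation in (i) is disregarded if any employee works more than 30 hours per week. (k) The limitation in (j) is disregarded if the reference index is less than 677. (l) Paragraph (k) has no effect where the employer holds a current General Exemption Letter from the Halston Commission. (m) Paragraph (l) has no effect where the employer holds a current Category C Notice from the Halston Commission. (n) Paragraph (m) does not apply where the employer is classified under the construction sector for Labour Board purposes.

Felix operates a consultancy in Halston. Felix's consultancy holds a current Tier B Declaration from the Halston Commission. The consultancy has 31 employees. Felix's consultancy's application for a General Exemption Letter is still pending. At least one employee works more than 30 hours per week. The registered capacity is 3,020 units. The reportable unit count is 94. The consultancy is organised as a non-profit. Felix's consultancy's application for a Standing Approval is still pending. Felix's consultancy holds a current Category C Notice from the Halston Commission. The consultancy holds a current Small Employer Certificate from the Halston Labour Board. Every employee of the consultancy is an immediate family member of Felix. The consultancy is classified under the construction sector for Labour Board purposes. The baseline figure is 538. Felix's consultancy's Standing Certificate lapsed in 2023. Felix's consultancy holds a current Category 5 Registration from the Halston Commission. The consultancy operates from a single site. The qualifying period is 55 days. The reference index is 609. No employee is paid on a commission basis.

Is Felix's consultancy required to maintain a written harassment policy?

Exception (a) does not apply: no current Standing Approval is held.
Exception (b) fails — the reportable unit count is 94, not less than 86.
Exception (c) requires that the employer holds a current Standing Certificate from the Halston Commission; but no current Standing Certificate is held, so (c) is unavailable.
All of (d)'s requirements are met (every employee is an immediate family member; a current Small Employer Certificate is held). Under paragraphs (h)–(n): (h) operates (a current Category 5 Registration is held), but is displaced by (i): (i) operates against (h): the baseline figure is 538, less than the 602 limit. (j) applies (at least one employee exceeds 30 hours/week), but is overridden by (k): (k) operates against (j): the reference index is 609, less than the 677 limit. (l), which would lift (k), is inapplicable — the General Exemption Letter is not current. (d) remains available.

No — exception (d) applies; Felix's consultancy is not required to maintain a written harassment policy.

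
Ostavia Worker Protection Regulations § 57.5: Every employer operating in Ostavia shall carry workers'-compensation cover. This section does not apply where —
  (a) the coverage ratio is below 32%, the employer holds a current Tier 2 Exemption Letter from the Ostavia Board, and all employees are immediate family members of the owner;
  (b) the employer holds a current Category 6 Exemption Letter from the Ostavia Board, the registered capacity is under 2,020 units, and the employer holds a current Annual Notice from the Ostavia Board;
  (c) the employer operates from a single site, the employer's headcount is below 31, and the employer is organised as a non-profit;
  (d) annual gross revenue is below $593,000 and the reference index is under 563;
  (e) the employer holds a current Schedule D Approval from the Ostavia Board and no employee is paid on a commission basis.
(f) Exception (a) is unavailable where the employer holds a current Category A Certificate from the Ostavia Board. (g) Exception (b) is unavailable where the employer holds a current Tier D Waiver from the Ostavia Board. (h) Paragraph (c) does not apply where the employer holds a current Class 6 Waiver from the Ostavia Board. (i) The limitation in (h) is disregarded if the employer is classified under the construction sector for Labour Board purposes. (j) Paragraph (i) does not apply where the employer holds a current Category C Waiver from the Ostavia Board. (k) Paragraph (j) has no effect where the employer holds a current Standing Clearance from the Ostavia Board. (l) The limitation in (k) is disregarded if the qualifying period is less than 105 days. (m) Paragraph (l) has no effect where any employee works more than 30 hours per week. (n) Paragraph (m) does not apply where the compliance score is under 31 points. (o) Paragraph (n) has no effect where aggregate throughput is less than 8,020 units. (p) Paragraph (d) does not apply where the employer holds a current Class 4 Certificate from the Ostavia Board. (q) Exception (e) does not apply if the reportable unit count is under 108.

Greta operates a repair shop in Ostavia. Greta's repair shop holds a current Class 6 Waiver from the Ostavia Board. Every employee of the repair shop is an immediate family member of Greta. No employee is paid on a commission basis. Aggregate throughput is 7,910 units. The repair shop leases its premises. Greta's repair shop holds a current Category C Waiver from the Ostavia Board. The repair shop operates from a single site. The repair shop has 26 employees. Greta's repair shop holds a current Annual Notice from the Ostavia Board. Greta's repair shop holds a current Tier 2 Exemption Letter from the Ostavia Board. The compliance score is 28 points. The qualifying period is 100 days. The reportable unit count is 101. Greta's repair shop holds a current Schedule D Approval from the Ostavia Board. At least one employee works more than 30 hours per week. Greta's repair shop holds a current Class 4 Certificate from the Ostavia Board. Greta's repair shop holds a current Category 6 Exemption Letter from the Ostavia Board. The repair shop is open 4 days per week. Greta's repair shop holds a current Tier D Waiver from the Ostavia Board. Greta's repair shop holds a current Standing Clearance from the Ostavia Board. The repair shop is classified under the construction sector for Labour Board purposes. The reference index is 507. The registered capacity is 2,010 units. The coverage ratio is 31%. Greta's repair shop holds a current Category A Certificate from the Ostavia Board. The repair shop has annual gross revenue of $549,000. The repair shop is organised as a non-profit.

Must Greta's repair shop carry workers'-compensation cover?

Exception (a): the coverage ratio is 31%, below the 32% limit; a current Tier 2 Exemption Letter is held; every employee is an immediate family member — every condition holds. But applying paragraph (f): (f) is triggered — a current Category A Certificate is held. So (a) is unavailable.
Exception (b): a current Category 6 Exemption Letter is held; the registered capacity is 2,010 units, under the 2,020 units limit; a current Annual Notice is held — every condition holds. But applying paragraph (g): (g) operates against (b): a current Tier D Waiver is held. Exception (b) does not apply.
Exception (c): the employer operates from a single site; the employer's headcount is 26, below the 31 limit; the employer is a non-profit — every condition holds. Under paragraphs (h)–(o): (h) is engaged (a current Class 6 Waiver is held), but yields to (i): (i) applies — the repair shop is classified under the construction sector. (j) is triggered (a current Category C Waiver is held), but is itself disapplied by (k): (k) operates against (j): a current Standing Clearance is held. (l) would limit (k) — the qualifying period is 100 days, less than the 105 days limit — but (m) sets (l) aside: (m) operates — at least one employee exceeds 30 hours/week. (n) operates (the compliance score is 28 points, under the 31 points limit), but is displaced by (o): (o) operates — aggregate throughput is 7,910 units, less than the 8,020 units limit. Exception (c) stands.
Exception (d) is satisfied on its face — annual gross revenue is $549,000, below the $593,000 limit; the reference index is 507, under the 563 limit. But applying paragraph (p): (p) is triggered — a current Class 4 Certificate is held. (d) is therefore removed.
Exception (e) is satisfied on its face — a current Schedule D Approval is held; no employee is paid on commission. But applying paragraph (q): (q) operates against (e): the reportable unit count is 101, under the 108 limit. (e) is therefore removed.

No — exception (c) applies; Greta's repair shop is not required to carry workers'-compensation cover.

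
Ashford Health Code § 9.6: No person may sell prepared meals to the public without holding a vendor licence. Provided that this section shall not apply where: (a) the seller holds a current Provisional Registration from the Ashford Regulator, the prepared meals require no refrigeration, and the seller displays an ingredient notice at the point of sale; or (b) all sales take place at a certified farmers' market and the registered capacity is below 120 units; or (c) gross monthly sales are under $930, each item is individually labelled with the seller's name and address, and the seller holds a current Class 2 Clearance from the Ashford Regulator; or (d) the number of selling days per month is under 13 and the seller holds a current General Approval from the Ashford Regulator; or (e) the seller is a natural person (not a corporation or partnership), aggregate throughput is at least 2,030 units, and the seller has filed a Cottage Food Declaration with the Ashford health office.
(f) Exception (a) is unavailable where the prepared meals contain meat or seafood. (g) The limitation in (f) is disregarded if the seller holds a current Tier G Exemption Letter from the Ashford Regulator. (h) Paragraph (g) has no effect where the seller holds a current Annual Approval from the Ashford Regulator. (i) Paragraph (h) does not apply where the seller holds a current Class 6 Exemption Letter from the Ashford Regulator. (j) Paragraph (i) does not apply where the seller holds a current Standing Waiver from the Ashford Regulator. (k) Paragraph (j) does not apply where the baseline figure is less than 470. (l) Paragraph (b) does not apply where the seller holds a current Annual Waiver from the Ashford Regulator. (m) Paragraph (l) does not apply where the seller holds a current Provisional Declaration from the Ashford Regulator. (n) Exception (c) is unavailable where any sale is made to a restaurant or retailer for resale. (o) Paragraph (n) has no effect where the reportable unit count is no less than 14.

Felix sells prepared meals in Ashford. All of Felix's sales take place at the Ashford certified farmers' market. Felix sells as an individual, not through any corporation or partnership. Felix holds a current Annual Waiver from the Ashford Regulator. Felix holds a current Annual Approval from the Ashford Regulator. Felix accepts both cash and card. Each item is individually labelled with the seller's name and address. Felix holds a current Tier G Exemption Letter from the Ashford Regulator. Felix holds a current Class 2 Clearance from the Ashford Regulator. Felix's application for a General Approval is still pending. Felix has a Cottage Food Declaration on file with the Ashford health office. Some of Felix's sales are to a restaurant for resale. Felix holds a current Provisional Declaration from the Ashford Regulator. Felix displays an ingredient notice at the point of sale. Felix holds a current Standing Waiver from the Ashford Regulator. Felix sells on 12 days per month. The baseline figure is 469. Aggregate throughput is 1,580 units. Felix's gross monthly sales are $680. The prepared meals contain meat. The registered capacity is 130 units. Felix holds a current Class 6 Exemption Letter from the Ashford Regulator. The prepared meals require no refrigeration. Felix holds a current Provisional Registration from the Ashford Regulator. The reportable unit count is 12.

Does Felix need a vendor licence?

Exception (a) is satisfied on its face — a current Provisional Registration is held; the prepared meals are shelf-stable; an ingredient notice is displayed. As to paragraphs (f)–(k): (f) operates (the prepared meals contain meat), but is set aside by (g): (g) operates — a current Tier G Exemption Letter is held. (h) would limit (g) — a current Annual Approval is held — but (i) sets (h) aside: (i) is triggered — a current Class 6 Exemption Letter is held. (j) operates (a current Standing Waiver is held), but is itself disapplied by (k): (k) operates — the baseline figure is 469, less than the 470 limit. So (a) applies.
Exception (b) fails — the registered capacity is 130 units, not below 120 units.
Exception (c): gross monthly sales are $680, under the $930 limit; items are individually labelled; a current Class 2 Clearance is held — every condition holds. But: (n) applies — some sales are to a restaurant for resale. (o), which would lift (n), is not engaged — the reportable unit count is 12, short of 14. So (c) is unavailable.
Exception (d) requires that the seller holds a current General Approval from the Ashford Regulator; but there is no General Approval in force, so (d) is unavailable.
Exception (e) requires that aggregate throughput is at least 2,030 units; but aggregate throughput is 1,580 units, short of 2,030 units, so (e) is unavailable.

No — exception (a) applies; Felix is not required to hold a vendor licence.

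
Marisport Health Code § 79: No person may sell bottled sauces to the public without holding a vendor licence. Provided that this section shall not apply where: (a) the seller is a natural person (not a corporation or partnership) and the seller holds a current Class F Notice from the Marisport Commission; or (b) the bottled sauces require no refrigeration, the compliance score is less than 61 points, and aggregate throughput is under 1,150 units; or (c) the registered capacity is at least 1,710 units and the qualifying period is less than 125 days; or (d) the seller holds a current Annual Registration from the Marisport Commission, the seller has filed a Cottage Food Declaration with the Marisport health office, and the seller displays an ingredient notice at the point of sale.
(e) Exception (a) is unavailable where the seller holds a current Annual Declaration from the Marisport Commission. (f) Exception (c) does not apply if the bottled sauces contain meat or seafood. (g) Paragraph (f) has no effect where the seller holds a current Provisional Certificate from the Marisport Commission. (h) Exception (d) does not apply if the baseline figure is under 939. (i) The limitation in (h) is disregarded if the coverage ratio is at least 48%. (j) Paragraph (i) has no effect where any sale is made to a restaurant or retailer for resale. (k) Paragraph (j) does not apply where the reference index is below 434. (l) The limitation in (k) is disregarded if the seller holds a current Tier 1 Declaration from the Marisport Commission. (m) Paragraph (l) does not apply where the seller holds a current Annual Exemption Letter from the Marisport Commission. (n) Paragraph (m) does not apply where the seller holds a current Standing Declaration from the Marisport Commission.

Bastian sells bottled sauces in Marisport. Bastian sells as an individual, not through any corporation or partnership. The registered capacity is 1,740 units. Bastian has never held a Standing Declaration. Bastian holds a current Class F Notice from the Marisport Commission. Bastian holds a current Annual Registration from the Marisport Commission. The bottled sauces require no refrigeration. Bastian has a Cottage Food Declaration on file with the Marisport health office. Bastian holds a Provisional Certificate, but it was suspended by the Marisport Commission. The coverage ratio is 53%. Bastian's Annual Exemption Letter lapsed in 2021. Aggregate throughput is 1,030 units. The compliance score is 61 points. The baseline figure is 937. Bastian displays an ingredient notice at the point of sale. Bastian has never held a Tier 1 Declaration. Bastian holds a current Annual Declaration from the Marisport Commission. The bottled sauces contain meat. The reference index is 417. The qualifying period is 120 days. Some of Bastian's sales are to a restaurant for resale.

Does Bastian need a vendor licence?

Exception (a) is satisfied on its face — the seller is a natural person; a current Class F Notice is held. But applying paragraph (e): (e) is engaged — a current Annual Declaration is held. (a) is therefore removed.
Exception (b) does not apply: the compliance score is 61 points, not less than 61 points.
Exception (c)'s conditions are all satisfied: the registered capacity is 1,740 units, meeting the 1,710 units threshold; the qualifying period is 120 days, less than the 125 days limit. Turning to paragraphs (f)–(g): (f) applies — the bottled sauces contain meat. (g), which would lift (f), does not operate here — there is no Provisional Certificate in force. Exception (c) does not apply.
All of (d)'s requirements are met (a current Annual Registration is held; a Cottage Food Declaration is on file; an ingredient notice is displayed). Applying paragraphs (h)–(n): (h) would limit (d) — the baseline figure is 937, under the 939 limit — but (i) sets (h) aside: (i) is engaged — the coverage ratio is 53%, meeting the 48% threshold. (j) would limit (i) — some sales are to a restaurant for resale — but (k) sets (j) aside: (k) operates against (j): the reference index is 417, below the 434 limit. (l) is not engaged (the Tier 1 Declaration is not current), so (k) stands. Exception (d) stands.

No — exception (d) applies; Bastian is not required to hold a vendor licence.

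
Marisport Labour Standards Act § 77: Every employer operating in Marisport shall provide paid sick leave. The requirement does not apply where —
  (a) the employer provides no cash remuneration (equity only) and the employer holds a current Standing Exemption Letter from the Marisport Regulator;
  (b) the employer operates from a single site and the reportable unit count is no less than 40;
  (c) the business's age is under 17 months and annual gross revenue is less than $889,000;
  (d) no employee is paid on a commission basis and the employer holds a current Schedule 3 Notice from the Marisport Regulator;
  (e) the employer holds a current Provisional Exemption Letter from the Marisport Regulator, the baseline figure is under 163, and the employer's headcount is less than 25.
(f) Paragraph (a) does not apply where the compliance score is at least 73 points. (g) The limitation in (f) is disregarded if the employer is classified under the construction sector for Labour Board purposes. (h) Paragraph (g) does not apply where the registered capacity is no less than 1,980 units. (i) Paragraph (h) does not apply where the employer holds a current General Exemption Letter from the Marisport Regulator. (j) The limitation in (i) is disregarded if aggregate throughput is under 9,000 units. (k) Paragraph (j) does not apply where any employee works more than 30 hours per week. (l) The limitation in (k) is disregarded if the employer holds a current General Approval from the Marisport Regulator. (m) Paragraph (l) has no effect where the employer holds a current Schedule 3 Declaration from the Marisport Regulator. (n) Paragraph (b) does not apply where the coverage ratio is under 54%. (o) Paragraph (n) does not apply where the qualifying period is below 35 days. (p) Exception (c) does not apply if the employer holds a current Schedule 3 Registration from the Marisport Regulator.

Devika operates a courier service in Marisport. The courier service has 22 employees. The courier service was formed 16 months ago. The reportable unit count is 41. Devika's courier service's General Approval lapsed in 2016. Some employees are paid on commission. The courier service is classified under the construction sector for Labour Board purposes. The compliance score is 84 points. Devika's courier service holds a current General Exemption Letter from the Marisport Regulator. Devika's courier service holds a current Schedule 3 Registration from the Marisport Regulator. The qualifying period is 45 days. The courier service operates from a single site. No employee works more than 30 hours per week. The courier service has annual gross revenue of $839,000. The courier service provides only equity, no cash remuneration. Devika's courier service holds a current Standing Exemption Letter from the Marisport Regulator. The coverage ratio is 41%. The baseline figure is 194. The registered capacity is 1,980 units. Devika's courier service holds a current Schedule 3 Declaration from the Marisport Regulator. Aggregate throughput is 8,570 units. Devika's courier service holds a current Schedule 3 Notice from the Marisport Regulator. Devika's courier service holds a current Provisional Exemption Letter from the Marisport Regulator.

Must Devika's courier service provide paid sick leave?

Exception (a)'s conditions are all satisfied: remuneration is equity-only; a current Standing Exemption Letter is held. Turning to paragraphs (f)–(m): (f) operates against (a): the compliance score is 84 points, meeting the 73 points threshold. (g) is engaged (the courier service is classified under the construction sector), but yields to (h): (h) applies — the registered capacity is 1,980 units, meeting the 1,980 units threshold. (i) applies (a current General Exemption Letter is held), but is set aside by (j): (j) operates against (i): aggregate throughput is 8,570 units, under the 9,000 units limit. (k), which would lift (j), is inapplicable — no employee exceeds 30 hours/week. (a) is therefore removed.
Exception (b): the employer operates from a single site; the reportable unit count is 41, meeting the 40 threshold — every condition holds. But: (n) operates against (b): the coverage ratio is 41%, under the 54% limit. (o), which would lift (n), is not engaged — the qualifying period is 45 days, not below 35 days. Exception (b) does not apply.
All of (c)'s requirements are met (the business's age is 16 months, under the 17 months limit; annual gross revenue is $839,000, less than the $889,000 limit). However, paragraph (p) must be considered: (p) operates against (c): a current Schedule 3 Registration is held. So (c) is unavailable.
Exception (d) requires that no employee is paid on a commission basis; but some employees are paid on commission, so (d) is unavailable.
Exception (e) does not apply: the baseline figure is 194, not under 163.
No exception applies. The general rule governs.

Yes — Devika's courier service must provide paid sick leave.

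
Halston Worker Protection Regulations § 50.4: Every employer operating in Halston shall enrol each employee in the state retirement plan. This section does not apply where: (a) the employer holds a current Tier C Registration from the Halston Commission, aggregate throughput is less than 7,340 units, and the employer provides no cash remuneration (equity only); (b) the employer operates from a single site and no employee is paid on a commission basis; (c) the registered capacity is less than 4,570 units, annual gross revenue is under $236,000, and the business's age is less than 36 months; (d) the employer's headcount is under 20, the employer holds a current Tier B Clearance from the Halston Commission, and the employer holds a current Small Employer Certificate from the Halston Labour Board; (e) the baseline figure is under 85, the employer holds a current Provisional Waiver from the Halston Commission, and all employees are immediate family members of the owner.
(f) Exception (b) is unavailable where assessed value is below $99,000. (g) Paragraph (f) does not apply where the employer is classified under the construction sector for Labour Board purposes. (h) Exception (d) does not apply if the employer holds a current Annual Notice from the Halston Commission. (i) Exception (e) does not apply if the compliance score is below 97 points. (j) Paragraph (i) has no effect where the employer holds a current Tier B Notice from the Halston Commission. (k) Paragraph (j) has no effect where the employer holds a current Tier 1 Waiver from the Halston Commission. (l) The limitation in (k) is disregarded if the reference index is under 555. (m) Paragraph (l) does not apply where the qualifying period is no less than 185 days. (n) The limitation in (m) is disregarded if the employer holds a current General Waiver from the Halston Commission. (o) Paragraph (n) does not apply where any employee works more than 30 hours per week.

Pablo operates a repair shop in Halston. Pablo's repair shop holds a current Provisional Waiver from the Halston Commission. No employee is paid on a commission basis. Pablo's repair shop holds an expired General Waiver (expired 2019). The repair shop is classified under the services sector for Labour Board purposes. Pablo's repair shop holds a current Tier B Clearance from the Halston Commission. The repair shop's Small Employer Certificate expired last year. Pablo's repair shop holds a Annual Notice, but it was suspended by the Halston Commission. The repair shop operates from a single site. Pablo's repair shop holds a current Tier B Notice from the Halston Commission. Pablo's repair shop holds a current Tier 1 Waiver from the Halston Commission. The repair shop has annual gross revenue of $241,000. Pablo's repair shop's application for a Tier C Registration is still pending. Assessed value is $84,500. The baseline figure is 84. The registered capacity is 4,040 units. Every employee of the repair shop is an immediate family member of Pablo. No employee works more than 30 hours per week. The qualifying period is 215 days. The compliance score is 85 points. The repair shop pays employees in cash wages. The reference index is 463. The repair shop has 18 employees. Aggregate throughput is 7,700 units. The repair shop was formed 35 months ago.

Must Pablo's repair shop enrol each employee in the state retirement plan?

Yes — Pablo's repair shop must enrol each employee in the state retirement plan.

Exception (a) does not apply: there is no Tier C Registration in force.
Exception (b)'s conditions are all satisfied: the employer operates from a single site; no employee is paid on commission. Turning to paragraphs (f)–(g): (f) is triggered — assessed value is $84,500, below the $99,000 limit. (g) is not triggered (the repair shop is classified under the services sector), so (f) stands. Exception (b) does not apply.
Exception (c) fails — annual gross revenue is $241,000, not under $236,000.
Exception (d) fails — the Small Employer Certificate has expired.
Exception (e): the baseline figure is 84, under the 85 limit; a current Provisional Waiver is held; every employee is an immediate family member — every condition holds. Turning to paragraphs (i)–(o): (i) applies — the compliance score is 85 points, below the 97 points limit. (j) operates (a current Tier B Notice is held), but is overridden by (k): (k) applies — a current Tier 1 Waiver is held. (l) applies (the reference index is 463, under the 555 limit), but is displaced by (m): (m) operates — the qualifying period is 215 days, meeting the 185 days threshold. (n), which would lift (m), is not triggered — there is no General Waiver in force. Exception (e) does not apply.
No exception displaces § 50.4.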